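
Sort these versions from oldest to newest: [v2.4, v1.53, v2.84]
[v1.53, v2.4, v2.84]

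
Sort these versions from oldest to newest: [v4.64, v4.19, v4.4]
[v4.4, v4.19, v4.64]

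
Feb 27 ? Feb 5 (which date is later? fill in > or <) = >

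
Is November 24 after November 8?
Yes. Day 24 comes after day 8 in November — this is a date comparison, not a decimal one (the decimal 11.24 would be smaller than 11.8).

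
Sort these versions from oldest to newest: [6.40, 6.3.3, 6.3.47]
[6.3.3, 6.3.47, 6.40]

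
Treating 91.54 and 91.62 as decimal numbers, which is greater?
91.62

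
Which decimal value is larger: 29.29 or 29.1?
29.29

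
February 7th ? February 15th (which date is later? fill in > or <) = <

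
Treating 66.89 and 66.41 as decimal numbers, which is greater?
66.89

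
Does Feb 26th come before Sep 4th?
Yes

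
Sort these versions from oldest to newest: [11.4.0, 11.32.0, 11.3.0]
[11.3.0, 11.4.0, 11.32.0]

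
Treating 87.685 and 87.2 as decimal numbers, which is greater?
87.685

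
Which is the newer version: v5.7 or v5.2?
v5.7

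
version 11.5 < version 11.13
True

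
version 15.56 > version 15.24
True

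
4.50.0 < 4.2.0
False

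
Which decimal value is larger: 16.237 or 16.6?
16.6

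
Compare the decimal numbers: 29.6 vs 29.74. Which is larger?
29.74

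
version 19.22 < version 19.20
False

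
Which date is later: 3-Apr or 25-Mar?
3-Apr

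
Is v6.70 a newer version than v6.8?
Yes. Version numbers are compared segment by segment as integers, not as decimals: minor version 70 > 8, so v6.70 > v6.8 (even though the decimal 6.70 < 6.8).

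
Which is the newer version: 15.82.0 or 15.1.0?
15.82.0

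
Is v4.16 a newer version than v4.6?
Yes. Version numbers are compared segment by segment as integers, not as decimals: minor version 16 > 6, so v4.16 > v4.6 (even though the decimal 4.16 < 4.6).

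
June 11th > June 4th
True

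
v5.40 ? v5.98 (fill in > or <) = <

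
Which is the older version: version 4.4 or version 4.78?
version 4.4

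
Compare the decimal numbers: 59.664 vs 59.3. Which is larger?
59.664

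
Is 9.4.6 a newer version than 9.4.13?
No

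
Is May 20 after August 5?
No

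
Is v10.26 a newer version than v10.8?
Yes. Version numbers are compared segment by segment as integers, not as decimals: minor version 26 > 8, so v10.26 > v10.8 (even though the decimal 10.26 < 10.8).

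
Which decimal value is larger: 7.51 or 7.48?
7.51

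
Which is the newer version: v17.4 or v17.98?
v17.98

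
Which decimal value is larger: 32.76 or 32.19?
32.76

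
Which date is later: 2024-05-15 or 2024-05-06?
2024-05-15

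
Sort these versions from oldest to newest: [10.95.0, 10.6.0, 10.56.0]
[10.6.0, 10.56.0, 10.95.0]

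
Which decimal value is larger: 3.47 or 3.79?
3.79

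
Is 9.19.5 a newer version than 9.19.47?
No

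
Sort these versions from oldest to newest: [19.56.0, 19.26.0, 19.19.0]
[19.19.0, 19.26.0, 19.56.0]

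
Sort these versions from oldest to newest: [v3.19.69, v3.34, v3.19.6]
[v3.19.6, v3.19.69, v3.34]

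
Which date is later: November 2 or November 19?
November 19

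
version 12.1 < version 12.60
True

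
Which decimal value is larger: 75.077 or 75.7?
75.7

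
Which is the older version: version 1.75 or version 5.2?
version 1.75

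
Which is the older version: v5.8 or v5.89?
v5.8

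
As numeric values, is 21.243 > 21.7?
False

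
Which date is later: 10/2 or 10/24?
10/24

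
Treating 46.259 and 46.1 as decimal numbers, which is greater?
46.259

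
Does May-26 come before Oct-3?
Yes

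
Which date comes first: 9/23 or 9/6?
9/6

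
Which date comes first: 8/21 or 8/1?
8/1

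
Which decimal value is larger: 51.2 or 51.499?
51.499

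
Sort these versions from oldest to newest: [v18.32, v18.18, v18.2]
[v18.2, v18.18, v18.32]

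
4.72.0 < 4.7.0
False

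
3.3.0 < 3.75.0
True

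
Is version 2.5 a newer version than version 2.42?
No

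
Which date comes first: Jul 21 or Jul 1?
Jul 1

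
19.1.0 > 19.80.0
False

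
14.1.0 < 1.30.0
False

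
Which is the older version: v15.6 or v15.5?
v15.5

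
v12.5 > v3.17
True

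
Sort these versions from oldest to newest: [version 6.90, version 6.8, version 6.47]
[version 6.8, version 6.47, version 6.90]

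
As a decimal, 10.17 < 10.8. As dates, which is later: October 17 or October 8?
October 17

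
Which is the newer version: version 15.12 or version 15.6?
version 15.12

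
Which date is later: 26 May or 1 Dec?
1 Dec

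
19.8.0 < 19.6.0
False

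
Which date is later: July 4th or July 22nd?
July 22nd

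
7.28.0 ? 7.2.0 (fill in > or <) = >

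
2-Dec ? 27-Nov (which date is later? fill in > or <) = >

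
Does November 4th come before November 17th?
Yes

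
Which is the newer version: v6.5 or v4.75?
v6.5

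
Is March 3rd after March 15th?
No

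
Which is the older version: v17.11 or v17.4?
v17.4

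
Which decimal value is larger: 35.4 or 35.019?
35.4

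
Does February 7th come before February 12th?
Yes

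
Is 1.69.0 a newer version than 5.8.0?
No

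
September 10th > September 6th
True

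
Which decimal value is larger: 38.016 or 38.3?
38.3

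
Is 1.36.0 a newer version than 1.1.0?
Yes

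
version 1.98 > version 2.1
False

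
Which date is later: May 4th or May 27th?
May 27th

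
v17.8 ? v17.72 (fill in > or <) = <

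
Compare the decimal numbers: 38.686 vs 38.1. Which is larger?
38.686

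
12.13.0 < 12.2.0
False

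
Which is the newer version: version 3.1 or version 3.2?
version 3.2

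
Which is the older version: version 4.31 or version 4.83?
version 4.31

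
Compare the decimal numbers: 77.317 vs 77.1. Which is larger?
77.317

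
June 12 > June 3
True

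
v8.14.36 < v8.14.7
False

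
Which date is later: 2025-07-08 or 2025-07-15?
2025-07-15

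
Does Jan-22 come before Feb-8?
Yes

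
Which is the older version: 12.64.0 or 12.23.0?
12.23.0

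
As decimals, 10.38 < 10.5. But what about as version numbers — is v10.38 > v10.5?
True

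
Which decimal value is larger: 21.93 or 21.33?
21.93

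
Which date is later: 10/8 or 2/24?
10/8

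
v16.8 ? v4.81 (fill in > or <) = >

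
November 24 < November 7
False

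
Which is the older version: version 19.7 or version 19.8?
version 19.7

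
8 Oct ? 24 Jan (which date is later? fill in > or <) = >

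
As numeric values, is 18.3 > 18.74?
False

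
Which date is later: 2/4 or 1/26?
2/4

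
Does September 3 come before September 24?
Yes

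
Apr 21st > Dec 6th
False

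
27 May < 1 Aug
True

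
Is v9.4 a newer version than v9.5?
No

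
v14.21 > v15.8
False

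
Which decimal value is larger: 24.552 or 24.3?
24.552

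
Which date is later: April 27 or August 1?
August 1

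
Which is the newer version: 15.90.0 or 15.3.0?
15.90.0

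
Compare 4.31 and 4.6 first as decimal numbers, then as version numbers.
As decimals: 4.31 < 4.6. As versions: v4.31 > v4.6 (minor version 31 > 6).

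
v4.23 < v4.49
True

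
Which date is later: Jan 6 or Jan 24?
Jan 24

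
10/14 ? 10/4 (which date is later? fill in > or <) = >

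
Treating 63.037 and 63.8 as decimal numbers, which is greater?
63.8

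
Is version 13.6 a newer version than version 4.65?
Yes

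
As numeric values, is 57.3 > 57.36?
False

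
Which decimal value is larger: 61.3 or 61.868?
61.868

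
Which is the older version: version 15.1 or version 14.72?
version 14.72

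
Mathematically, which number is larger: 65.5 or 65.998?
65.998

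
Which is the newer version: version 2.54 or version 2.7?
version 2.54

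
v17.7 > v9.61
True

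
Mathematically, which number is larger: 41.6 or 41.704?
41.704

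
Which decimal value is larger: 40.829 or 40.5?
40.829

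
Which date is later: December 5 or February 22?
December 5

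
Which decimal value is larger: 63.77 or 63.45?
63.77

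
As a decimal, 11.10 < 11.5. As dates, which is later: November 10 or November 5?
November 10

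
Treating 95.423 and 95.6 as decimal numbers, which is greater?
95.6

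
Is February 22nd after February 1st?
Yes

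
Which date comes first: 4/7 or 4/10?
4/7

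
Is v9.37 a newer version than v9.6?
Yes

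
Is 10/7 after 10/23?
No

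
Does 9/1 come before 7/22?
No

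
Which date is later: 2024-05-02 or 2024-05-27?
2024-05-27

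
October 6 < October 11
True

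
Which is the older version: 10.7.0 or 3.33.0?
3.33.0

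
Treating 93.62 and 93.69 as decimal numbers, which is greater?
93.69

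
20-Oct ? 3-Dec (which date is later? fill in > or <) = <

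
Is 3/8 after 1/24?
Yes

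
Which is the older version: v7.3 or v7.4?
v7.3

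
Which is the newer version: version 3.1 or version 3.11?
version 3.11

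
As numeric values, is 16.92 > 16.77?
True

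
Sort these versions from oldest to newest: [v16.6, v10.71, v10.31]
[v10.31, v10.71, v16.6]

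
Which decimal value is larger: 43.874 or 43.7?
43.874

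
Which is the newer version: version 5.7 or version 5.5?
version 5.7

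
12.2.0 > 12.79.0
False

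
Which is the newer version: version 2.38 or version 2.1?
version 2.38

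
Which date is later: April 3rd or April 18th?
April 18th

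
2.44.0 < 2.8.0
False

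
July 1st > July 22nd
False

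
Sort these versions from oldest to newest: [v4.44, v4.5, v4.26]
[v4.5, v4.26, v4.44]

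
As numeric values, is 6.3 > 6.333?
False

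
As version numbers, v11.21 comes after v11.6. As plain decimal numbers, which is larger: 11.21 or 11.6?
11.6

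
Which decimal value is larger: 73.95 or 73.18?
73.95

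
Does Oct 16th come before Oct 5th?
No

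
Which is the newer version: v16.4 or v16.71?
v16.71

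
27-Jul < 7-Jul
False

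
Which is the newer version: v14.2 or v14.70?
v14.70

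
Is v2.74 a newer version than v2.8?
Yes. Version numbers are compared segment by segment as integers, not as decimals: minor version 74 > 8, so v2.74 > v2.8 (even though the decimal 2.74 < 2.8).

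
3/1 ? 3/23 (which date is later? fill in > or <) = <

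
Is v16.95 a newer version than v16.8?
Yes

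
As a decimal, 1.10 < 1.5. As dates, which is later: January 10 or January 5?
January 10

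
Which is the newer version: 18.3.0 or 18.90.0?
18.90.0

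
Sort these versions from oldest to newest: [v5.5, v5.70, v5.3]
[v5.3, v5.5, v5.70]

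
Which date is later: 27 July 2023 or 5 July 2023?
27 July 2023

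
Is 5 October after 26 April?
Yes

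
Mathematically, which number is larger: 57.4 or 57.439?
57.439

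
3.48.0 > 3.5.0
True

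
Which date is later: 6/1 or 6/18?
6/18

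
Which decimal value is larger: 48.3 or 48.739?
48.739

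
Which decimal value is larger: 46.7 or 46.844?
46.844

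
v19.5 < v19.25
True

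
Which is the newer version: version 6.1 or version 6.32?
version 6.32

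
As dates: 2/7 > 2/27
False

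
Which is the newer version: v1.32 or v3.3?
v3.3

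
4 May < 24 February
False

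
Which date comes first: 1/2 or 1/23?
1/2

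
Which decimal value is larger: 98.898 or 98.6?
98.898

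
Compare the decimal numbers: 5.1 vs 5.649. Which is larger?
5.649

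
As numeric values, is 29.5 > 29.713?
False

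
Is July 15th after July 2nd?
Yes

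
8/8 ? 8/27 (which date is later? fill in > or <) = <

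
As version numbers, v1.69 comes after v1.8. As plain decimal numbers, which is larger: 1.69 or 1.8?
1.8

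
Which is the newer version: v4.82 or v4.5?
v4.82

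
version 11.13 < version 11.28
True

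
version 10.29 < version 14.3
True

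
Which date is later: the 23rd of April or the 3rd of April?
the 23rd of April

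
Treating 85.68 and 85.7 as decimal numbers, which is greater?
85.7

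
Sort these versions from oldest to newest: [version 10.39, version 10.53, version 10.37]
[version 10.37, version 10.39, version 10.53]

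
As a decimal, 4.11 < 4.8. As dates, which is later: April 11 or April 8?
April 11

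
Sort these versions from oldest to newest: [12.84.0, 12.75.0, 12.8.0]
[12.8.0, 12.75.0, 12.84.0]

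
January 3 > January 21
False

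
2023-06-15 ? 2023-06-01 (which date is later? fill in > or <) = >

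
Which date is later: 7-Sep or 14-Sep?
14-Sep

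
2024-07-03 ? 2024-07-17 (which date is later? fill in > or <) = <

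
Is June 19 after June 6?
Yes. Day 19 comes after day 6 in June — this is a date comparison, not a decimal one (the decimal 6.19 would be smaller than 6.6).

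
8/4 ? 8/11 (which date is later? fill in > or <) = <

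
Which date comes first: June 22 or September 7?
June 22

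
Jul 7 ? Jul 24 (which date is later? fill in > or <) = <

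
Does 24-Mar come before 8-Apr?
Yes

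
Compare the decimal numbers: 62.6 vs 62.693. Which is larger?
62.693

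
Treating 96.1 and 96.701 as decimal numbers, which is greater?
96.701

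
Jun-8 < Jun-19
True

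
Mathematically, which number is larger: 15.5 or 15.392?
15.5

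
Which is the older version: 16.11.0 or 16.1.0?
16.1.0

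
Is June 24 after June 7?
Yes. Day 24 comes after day 7 in June — this is a date comparison, not a decimal one (the decimal 6.24 would be smaller than 6.7).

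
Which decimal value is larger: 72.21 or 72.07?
72.21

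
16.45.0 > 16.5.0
True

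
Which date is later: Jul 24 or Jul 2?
Jul 24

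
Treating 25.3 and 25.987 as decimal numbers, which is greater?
25.987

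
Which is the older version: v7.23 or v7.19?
v7.19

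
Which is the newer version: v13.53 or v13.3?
v13.53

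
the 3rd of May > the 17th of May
False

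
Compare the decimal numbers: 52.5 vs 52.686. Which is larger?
52.686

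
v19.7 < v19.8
True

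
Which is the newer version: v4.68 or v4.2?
v4.68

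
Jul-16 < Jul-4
False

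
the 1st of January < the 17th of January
True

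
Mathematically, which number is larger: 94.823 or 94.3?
94.823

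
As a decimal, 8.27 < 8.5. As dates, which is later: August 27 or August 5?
August 27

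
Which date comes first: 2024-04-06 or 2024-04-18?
2024-04-06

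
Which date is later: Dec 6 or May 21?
Dec 6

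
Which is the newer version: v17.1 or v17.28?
v17.28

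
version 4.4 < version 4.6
True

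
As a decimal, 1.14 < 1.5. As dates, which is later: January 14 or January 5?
January 14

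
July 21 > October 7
False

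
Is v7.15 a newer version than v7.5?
Yes. Version numbers are compared segment by segment as integers, not as decimals: minor version 15 > 5, so v7.15 > v7.5 (even though the decimal 7.15 < 7.5).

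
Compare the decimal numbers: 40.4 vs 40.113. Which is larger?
40.4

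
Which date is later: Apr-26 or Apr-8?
Apr-26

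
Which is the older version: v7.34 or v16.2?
v7.34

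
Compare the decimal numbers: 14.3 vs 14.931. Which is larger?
14.931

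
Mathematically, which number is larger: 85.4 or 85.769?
85.769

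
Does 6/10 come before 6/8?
No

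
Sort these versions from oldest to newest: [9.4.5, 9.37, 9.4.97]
[9.4.5, 9.4.97, 9.37]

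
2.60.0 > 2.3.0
True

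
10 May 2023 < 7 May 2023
False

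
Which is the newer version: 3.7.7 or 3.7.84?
3.7.84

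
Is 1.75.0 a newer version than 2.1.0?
No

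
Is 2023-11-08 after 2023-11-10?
No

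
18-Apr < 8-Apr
False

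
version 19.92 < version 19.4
False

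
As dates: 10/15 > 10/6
True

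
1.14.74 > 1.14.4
True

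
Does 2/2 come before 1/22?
No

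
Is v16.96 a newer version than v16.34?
Yes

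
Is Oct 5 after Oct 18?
No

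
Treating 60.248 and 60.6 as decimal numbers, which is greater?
60.6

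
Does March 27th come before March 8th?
No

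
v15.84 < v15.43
False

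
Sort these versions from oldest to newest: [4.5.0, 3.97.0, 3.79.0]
[3.79.0, 3.97.0, 4.5.0]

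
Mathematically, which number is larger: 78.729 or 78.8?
78.8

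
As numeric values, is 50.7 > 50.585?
True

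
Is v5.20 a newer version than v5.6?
Yes. Version numbers are compared segment by segment as integers, not as decimals: minor version 20 > 6, so v5.20 > v5.6 (even though the decimal 5.20 < 5.6).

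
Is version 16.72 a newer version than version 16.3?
Yes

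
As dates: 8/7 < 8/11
True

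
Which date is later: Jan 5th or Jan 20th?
Jan 20th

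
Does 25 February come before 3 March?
Yes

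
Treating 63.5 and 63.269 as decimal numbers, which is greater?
63.5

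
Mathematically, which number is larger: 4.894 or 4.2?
4.894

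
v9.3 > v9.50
False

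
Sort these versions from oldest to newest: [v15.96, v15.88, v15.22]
[v15.22, v15.88, v15.96]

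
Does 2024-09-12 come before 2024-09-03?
No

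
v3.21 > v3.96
False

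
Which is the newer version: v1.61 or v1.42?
v1.61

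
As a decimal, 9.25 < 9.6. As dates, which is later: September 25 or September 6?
September 25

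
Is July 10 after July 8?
Yes. Day 10 comes after day 8 in July — this is a date comparison, not a decimal one (the decimal 7.10 would be smaller than 7.8).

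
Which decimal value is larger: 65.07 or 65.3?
65.3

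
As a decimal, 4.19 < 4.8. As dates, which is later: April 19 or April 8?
April 19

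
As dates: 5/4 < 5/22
True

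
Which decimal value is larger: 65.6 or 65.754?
65.754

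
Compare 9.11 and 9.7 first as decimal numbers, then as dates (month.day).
As decimals: 9.11 < 9.7. As dates: 9/11 is later than 9/7 (day 11 > day 7).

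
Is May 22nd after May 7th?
Yes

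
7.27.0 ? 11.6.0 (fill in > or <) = <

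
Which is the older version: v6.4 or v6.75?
v6.4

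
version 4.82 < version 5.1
True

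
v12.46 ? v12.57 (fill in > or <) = <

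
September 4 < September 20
True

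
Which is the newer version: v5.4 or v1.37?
v5.4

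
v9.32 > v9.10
True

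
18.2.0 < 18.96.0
True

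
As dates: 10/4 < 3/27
False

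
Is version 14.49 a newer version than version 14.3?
Yes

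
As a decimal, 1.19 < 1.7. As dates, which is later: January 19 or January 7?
January 19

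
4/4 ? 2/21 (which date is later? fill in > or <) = >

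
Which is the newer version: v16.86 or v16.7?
v16.86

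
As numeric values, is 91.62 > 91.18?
True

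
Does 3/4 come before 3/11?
Yes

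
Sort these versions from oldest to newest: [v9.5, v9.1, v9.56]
[v9.1, v9.5, v9.56]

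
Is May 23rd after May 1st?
Yes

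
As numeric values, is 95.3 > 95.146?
True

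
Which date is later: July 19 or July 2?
July 19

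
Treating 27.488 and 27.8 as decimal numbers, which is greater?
27.8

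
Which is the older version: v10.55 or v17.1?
v10.55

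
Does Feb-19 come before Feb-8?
No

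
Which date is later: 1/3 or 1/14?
1/14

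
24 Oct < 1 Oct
False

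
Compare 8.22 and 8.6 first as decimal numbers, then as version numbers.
As decimals: 8.22 < 8.6. As versions: v8.22 > v8.6 (minor version 22 > 6).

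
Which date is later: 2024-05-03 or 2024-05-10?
2024-05-10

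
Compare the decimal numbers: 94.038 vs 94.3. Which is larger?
94.3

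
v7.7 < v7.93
True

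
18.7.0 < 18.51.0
True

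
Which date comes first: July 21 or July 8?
July 8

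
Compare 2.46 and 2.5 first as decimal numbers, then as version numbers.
As decimals: 2.46 < 2.5. As versions: v2.46 > v2.5 (minor version 46 > 5).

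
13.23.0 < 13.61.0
True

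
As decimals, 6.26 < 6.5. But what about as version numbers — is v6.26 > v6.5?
True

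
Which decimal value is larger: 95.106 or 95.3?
95.3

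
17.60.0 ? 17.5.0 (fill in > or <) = >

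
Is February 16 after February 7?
Yes. Day 16 comes after day 7 in February — this is a date comparison, not a decimal one (the decimal 2.16 would be smaller than 2.7).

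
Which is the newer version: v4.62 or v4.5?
v4.62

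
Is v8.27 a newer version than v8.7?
Yes. Version numbers are compared segment by segment as integers, not as decimals: minor version 27 > 7, so v8.27 > v8.7 (even though the decimal 8.27 < 8.7).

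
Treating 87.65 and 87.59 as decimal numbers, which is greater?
87.65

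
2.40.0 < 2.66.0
True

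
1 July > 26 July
False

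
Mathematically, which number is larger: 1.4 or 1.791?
1.791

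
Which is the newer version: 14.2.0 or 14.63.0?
14.63.0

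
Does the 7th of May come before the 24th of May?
Yes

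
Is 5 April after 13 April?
No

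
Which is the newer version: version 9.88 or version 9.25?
version 9.88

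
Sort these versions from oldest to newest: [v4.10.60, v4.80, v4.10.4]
[v4.10.4, v4.10.60, v4.80]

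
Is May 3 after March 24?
Yes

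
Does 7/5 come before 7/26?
Yes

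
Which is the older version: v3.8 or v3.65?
v3.8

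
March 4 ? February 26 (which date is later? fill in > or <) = >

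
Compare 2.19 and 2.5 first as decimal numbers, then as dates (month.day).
As decimals: 2.19 < 2.5. As dates: 2/19 is later than 2/5 (day 19 > day 5).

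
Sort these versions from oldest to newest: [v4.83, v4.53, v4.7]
[v4.7, v4.53, v4.83]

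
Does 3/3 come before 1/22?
No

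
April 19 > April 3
True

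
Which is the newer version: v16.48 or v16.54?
v16.54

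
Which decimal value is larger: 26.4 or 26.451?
26.451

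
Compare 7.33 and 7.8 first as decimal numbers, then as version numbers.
As decimals: 7.33 < 7.8. As versions: v7.33 > v7.8 (minor version 33 > 8).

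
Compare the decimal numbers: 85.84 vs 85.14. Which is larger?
85.84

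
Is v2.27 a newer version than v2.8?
Yes. Version numbers are compared segment by segment as integers, not as decimals: minor version 27 > 8, so v2.27 > v2.8 (even though the decimal 2.27 < 2.8).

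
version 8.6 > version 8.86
False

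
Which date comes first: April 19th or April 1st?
April 1st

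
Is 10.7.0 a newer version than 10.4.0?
Yes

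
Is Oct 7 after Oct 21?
No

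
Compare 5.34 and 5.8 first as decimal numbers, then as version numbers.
As decimals: 5.34 < 5.8. As versions: v5.34 > v5.8 (minor version 34 > 8).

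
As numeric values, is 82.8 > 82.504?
True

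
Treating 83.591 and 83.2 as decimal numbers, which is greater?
83.591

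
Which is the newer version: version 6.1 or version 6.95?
version 6.95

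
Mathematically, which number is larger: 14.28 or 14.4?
14.4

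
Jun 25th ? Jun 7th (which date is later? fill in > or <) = >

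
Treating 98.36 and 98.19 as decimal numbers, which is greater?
98.36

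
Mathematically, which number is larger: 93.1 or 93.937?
93.937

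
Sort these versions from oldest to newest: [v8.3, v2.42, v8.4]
[v2.42, v8.3, v8.4]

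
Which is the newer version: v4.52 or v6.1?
v6.1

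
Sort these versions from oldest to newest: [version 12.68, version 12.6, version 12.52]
[version 12.6, version 12.52, version 12.68]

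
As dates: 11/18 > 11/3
True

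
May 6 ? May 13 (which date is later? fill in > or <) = <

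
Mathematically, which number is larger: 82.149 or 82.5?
82.5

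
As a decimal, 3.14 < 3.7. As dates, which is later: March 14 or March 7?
March 14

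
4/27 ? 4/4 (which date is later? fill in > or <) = >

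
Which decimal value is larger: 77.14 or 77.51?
77.51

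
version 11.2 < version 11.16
True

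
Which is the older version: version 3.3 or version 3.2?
version 3.2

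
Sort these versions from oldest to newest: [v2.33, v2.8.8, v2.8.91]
[v2.8.8, v2.8.91, v2.33]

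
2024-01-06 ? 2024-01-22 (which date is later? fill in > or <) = <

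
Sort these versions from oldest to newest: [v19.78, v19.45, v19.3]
[v19.3, v19.45, v19.78]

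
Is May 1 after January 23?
Yes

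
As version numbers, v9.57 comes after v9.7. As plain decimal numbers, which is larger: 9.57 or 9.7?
9.7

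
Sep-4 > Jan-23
True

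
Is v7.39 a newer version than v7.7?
Yes. Version numbers are compared segment by segment as integers, not as decimals: minor version 39 > 7, so v7.39 > v7.7 (even though the decimal 7.39 < 7.7).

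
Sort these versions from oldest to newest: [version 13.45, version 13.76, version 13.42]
[version 13.42, version 13.45, version 13.76]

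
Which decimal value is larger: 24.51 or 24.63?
24.63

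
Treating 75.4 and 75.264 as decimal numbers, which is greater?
75.4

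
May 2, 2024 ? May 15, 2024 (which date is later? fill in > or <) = <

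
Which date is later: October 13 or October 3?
October 13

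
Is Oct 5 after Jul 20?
Yes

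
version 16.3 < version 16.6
True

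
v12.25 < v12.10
False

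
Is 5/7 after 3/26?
Yes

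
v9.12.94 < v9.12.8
False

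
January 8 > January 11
False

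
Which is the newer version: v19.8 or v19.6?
v19.8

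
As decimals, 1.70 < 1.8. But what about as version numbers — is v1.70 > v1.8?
True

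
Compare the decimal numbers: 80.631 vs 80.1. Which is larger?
80.631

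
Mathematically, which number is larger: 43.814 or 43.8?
43.814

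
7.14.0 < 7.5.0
False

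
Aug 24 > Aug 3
True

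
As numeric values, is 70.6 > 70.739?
False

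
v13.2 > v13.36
False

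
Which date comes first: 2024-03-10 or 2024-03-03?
2024-03-03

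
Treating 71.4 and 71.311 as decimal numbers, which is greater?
71.4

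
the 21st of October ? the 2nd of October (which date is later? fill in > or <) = >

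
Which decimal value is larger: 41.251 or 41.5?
41.5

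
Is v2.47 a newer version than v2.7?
Yes. Version numbers are compared segment by segment as integers, not as decimals: minor version 47 > 7, so v2.47 > v2.7 (even though the decimal 2.47 < 2.7).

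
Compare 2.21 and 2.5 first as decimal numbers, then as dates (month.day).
As decimals: 2.21 < 2.5. As dates: 2/21 is later than 2/5 (day 21 > day 5).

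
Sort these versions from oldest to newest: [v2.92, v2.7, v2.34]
[v2.7, v2.34, v2.92]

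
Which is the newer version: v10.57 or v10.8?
v10.57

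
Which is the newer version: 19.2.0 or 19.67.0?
19.67.0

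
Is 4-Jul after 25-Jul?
No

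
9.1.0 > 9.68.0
False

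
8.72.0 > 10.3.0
False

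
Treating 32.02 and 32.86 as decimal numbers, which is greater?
32.86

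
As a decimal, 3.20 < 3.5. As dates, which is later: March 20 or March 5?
March 20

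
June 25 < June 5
False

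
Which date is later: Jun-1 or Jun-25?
Jun-25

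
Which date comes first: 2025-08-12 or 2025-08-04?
2025-08-04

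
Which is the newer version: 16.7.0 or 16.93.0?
16.93.0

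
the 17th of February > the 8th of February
True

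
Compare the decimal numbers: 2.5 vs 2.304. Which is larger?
2.5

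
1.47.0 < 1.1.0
False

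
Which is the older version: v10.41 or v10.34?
v10.34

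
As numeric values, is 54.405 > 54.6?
False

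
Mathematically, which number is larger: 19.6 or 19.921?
19.921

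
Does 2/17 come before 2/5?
No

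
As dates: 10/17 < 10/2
False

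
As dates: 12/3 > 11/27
True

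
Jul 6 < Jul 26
True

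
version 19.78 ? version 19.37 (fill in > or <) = >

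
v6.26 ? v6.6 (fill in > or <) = >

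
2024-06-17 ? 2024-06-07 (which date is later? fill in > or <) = >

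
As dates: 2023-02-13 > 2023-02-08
True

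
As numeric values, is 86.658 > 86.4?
True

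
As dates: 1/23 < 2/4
True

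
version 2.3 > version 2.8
False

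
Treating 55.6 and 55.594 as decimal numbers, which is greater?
55.6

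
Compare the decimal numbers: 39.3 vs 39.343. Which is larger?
39.343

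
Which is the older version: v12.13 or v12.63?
v12.13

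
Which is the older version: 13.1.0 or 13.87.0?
13.1.0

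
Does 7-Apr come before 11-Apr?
Yes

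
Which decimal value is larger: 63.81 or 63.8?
63.81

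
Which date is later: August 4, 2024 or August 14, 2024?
August 14, 2024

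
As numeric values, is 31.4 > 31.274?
True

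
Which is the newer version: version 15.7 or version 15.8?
version 15.8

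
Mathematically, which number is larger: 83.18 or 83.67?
83.67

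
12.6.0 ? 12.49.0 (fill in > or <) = <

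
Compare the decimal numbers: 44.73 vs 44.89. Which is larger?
44.89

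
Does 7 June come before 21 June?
Yes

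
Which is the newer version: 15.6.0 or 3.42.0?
15.6.0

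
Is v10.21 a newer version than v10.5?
Yes. Version numbers are compared segment by segment as integers, not as decimals: minor version 21 > 5, so v10.21 > v10.5 (even though the decimal 10.21 < 10.5).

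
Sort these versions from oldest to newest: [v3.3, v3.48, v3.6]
[v3.3, v3.6, v3.48]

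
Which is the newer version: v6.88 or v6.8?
v6.88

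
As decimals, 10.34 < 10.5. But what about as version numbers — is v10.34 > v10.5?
True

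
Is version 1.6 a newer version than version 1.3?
Yes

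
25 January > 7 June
False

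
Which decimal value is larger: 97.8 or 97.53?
97.8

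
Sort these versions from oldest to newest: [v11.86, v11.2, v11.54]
[v11.2, v11.54, v11.86]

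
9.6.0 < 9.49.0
True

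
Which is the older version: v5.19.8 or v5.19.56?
v5.19.8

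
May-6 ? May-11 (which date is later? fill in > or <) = <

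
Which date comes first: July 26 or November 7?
July 26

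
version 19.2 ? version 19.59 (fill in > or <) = <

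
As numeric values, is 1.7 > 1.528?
True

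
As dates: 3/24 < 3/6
False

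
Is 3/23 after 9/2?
No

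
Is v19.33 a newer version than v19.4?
Yes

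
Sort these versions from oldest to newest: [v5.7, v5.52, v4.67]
[v4.67, v5.7, v5.52]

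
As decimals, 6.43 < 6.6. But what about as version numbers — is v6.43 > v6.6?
True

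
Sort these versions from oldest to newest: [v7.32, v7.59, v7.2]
[v7.2, v7.32, v7.59]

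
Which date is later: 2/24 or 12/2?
12/2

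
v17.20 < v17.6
False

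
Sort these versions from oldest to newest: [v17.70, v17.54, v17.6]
[v17.6, v17.54, v17.70]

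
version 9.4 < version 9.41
True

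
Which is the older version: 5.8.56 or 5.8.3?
5.8.3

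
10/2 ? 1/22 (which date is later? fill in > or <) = >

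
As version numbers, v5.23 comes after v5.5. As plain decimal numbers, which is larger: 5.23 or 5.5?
5.5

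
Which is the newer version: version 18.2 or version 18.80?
version 18.80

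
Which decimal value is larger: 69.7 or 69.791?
69.791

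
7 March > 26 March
False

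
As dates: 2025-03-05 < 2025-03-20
True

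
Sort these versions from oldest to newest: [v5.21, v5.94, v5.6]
[v5.6, v5.21, v5.94]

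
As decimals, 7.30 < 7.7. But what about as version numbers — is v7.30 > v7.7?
True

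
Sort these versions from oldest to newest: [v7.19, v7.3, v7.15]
[v7.3, v7.15, v7.19]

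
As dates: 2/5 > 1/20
True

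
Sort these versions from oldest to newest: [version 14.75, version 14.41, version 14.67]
[version 14.41, version 14.67, version 14.75]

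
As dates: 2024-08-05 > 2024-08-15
False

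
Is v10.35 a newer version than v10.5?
Yes. Version numbers are compared segment by segment as integers, not as decimals: minor version 35 > 5, so v10.35 > v10.5 (even though the decimal 10.35 < 10.5).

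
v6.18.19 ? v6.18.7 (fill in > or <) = >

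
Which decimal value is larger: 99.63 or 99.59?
99.63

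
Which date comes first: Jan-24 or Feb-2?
Jan-24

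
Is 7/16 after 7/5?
Yes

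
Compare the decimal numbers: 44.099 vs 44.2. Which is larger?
44.2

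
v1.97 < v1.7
False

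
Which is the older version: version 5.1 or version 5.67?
version 5.1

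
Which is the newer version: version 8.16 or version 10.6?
version 10.6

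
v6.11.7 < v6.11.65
True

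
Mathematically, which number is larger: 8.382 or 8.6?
8.6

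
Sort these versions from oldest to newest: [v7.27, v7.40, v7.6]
[v7.6, v7.27, v7.40]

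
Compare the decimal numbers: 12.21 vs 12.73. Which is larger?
12.73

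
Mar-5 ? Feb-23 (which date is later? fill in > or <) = >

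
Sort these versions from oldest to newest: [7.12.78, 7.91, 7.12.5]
[7.12.5, 7.12.78, 7.91]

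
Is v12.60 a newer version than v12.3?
Yes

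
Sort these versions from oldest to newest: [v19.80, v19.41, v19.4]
[v19.4, v19.41, v19.80]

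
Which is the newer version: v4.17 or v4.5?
v4.17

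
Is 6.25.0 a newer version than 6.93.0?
No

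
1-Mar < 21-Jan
False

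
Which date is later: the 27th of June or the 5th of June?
the 27th of June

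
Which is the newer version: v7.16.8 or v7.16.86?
v7.16.86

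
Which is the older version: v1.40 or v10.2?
v1.40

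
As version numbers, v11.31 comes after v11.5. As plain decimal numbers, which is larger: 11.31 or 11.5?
11.5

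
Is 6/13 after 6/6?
Yes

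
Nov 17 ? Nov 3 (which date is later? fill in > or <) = >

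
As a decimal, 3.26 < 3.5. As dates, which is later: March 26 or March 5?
March 26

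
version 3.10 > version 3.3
True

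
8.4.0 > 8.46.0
False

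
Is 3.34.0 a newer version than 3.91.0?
No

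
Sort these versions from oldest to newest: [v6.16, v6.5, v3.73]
[v3.73, v6.5, v6.16]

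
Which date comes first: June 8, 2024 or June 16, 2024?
June 8, 2024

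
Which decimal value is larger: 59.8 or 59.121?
59.8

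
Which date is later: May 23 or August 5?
August 5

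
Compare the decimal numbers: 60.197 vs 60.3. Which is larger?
60.3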